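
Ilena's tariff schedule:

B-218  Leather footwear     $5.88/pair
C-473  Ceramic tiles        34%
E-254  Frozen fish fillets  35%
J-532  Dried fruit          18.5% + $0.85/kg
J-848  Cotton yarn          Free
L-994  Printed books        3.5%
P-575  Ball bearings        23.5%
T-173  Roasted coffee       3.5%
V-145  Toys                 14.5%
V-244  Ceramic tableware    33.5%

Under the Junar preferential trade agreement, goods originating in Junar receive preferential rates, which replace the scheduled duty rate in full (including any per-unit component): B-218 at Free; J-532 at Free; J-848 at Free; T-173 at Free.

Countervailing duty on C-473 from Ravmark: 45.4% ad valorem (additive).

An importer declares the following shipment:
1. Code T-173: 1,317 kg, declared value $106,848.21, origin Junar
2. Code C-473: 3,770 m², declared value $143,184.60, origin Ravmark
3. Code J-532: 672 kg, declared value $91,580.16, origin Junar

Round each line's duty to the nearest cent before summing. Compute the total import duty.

$113,688.57

Line 1 (T-173, Junar, 1,317 kg, $106,848.21):
Base rate for T-173 is 3.5%.
Origin Junar qualifies under the Ilena–Junar agreement and T-173 is covered: preferential rate Free applies instead.
Duty = $106,848.21 × 0% = $0.00.
Line 2 (C-473, Ravmark, 3,770 m², $143,184.60):
Base rate for C-473 is 34%.
Additional duty on C-473 from Ravmark: +45.4%. Applied ad valorem rate: 34% + 45.4% = 79.4%.
Duty = $143,184.60 × 79.4% = $113,688.57.
Line 3 (J-532, Junar, 672 kg, $91,580.16):
Base rate for J-532 is 18.5% + $0.85/kg.
Origin Junar qualifies under the Ilena–Junar agreement and J-532 is covered: preferential rate Free applies instead.
Duty = $91,580.16 × 0% = $0.00.
Total = $0.00 + $113,688.57 + $0.00 = $113,688.57.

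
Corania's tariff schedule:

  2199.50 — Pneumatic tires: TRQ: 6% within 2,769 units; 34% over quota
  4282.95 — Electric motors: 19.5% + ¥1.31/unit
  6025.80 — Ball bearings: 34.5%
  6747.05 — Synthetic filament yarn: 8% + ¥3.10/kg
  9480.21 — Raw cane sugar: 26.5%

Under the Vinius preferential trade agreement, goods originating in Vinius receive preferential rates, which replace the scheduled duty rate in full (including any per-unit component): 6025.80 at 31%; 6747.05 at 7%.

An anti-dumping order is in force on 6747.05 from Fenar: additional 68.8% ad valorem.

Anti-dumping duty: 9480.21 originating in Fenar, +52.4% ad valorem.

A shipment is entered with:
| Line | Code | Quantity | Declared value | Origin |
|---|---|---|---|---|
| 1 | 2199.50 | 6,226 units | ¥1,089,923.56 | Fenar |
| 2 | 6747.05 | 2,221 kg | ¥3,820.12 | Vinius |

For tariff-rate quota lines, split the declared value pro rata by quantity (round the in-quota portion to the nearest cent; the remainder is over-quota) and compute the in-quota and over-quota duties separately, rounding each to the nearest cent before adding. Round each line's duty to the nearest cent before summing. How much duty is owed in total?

Line 1 (2199.50, Fenar, 6,226 units, ¥1,089,923.56):
Code 2199.50 is under a tariff-rate quota (threshold 2,769 units). In-quota: 2,769 units at 6%; over-quota: 3,457 units at 34%.
Pro-rata value split: in-quota = ¥1,089,923.56 × 2,769/6,226 = ¥484,741.14; over-quota = ¥1,089,923.56 − ¥484,741.14 = ¥605,182.42.
In-quota duty = ¥484,741.14 × 6% = ¥29,084.47. Over-quota duty = ¥605,182.42 × 34% = ¥205,762.02.
Line duty = ¥29,084.47 + ¥205,762.02 = ¥234,846.49.
Line 2 (6747.05, Vinius, 2,221 kg, ¥3,820.12):
Base rate for 6747.05 is 8% + ¥3.10/kg.
Origin Vinius qualifies under the Corania–Vinius agreement and 6747.05 is covered: preferential rate 7% applies instead.
The additional-duty order on 6747.05 targets Fenar, not Vinius; it does not apply.
Duty = ¥3,820.12 × 7% = ¥267.41.
Total = ¥234,846.49 + ¥267.41 = ¥235,113.90.

¥235,113.90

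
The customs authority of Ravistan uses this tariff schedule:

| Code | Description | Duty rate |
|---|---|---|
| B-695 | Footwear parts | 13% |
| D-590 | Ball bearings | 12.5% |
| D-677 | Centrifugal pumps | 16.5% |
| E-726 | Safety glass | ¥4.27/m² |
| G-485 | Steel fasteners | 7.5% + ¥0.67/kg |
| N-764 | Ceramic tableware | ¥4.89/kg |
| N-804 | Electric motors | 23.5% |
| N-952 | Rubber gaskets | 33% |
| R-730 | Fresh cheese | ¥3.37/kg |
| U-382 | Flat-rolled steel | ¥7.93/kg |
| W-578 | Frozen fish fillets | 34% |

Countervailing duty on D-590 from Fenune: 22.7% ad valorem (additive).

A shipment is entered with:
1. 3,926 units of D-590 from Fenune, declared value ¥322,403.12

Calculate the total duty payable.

Line 1 (D-590, Fenune, 3,926 units, ¥322,403.12):
Base rate for D-590 is 12.5%.
Additional duty on D-590 from Fenune: +22.7%. Applied ad valorem rate: 12.5% + 22.7% = 35.2%.
Duty = ¥322,403.12 × 35.2% = ¥113,485.90.

¥113,485.90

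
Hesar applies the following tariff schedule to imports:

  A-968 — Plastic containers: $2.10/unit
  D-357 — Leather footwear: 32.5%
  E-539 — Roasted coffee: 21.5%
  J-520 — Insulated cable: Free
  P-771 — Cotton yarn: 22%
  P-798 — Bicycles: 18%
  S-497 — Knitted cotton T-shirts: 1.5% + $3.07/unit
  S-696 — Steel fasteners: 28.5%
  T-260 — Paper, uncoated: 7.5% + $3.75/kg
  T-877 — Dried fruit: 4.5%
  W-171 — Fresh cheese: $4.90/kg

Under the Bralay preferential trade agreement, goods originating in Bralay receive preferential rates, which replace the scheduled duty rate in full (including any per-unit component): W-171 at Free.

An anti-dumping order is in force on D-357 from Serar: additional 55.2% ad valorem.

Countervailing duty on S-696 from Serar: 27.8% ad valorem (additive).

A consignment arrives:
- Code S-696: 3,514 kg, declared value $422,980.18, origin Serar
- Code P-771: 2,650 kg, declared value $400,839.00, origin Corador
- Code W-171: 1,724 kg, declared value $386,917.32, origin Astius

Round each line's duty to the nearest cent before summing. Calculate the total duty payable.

$334,770.02

Line 1 (S-696, Serar, 3,514 kg, $422,980.18):
Base rate for S-696 is 28.5%.
Additional duty on S-696 from Serar: +27.8%. Applied ad valorem rate: 28.5% + 27.8% = 56.3%.
Duty = $422,980.18 × 56.3% = $238,137.84.
Line 2 (P-771, Corador, 2,650 kg, $400,839.00):
Base rate for P-771 is 22%.
Duty = $400,839.00 × 22% = $88,184.58.
Line 3 (W-171, Astius, 1,724 kg, $386,917.32):
Base rate for W-171 is $4.90/kg.
W-171 has an FTA preferential rate, but origin Astius is not Bralay; base rate stands.
Duty = 1,724 × $4.90 = $8,447.60.
Total = $238,137.84 + $88,184.58 + $8,447.60 = $334,770.02.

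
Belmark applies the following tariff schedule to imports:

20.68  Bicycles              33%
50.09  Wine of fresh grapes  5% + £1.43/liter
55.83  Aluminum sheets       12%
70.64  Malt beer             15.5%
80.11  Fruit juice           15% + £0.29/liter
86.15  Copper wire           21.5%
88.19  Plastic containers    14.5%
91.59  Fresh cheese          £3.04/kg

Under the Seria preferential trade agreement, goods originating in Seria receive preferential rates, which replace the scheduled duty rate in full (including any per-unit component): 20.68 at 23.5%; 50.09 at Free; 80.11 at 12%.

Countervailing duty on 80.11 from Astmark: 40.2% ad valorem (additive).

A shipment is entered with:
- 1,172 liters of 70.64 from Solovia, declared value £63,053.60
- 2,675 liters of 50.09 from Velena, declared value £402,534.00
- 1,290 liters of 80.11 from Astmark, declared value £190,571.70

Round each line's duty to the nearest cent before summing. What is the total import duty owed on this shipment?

£139,294.94

Line 1 (70.64, Solovia, 1,172 liters, £63,053.60):
Base rate for 70.64 is 15.5%.
Duty = £63,053.60 × 15.5% = £9,773.31.
Line 2 (50.09, Velena, 2,675 liters, £402,534.00):
Base rate for 50.09 is 5% + £1.43/liter.
50.09 has an FTA preferential rate, but origin Velena is not Seria; base rate stands.
Duty = £402,534.00 × 5% + 2,675 × £1.43 = £23,951.95.
Line 3 (80.11, Astmark, 1,290 liters, £190,571.70):
Base rate for 80.11 is 15% + £0.29/liter.
80.11 has an FTA preferential rate, but origin Astmark is not Seria; base rate stands.
Additional duty on 80.11 from Astmark: +40.2%. Applied ad valorem rate: 15% + 40.2% = 55.2%.
Duty = £190,571.70 × 55.2% + 1,290 × £0.29 = £105,569.68.
Total = £9,773.31 + £23,951.95 + £105,569.68 = £139,294.94.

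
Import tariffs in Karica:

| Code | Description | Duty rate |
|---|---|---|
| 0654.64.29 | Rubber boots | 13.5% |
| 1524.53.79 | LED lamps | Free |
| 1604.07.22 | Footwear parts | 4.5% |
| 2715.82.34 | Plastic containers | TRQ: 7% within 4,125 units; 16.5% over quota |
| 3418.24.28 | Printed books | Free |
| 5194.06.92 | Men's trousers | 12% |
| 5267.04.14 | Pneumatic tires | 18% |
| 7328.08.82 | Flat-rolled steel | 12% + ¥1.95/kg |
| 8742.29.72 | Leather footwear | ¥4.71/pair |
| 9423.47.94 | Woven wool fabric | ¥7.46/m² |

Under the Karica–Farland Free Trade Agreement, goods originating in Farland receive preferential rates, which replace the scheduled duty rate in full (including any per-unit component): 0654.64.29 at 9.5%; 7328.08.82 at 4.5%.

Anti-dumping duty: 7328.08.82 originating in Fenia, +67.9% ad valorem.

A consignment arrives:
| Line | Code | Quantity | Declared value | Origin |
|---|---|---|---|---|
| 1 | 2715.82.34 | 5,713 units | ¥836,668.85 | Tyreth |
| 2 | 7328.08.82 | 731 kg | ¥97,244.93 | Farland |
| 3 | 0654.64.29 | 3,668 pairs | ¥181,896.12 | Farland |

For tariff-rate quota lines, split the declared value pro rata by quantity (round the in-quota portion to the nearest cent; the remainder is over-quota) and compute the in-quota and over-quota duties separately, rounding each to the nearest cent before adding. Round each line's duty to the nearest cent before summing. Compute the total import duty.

Line 1 (2715.82.34, Tyreth, 5,713 units, ¥836,668.85):
Code 2715.82.34 is under a tariff-rate quota (threshold 4,125 units). In-quota: 4,125 units at 7%; over-quota: 1,588 units at 16.5%.
Pro-rata value split: in-quota = ¥836,668.85 × 4,125/5,713 = ¥604,106.25; over-quota = ¥836,668.85 − ¥604,106.25 = ¥232,562.60.
In-quota duty = ¥604,106.25 × 7% = ¥42,287.44. Over-quota duty = ¥232,562.60 × 16.5% = ¥38,372.83.
Line duty = ¥42,287.44 + ¥38,372.83 = ¥80,660.27.
Line 2 (7328.08.82, Farland, 731 kg, ¥97,244.93):
Base rate for 7328.08.82 is 12% + ¥1.95/kg.
Origin Farland qualifies under the Karica–Farland agreement and 7328.08.82 is covered: preferential rate 4.5% applies instead.
The additional-duty order on 7328.08.82 targets Fenia, not Farland; it does not apply.
Duty = ¥97,244.93 × 4.5% = ¥4,376.02.
Line 3 (0654.64.29, Farland, 3,668 pairs, ¥181,896.12):
Base rate for 0654.64.29 is 13.5%.
Origin Farland qualifies under the Karica–Farland agreement and 0654.64.29 is covered: preferential rate 9.5% applies instead.
Duty = ¥181,896.12 × 9.5% = ¥17,280.13.
Total = ¥80,660.27 + ¥4,376.02 + ¥17,280.13 = ¥102,316.42.

¥102,316.42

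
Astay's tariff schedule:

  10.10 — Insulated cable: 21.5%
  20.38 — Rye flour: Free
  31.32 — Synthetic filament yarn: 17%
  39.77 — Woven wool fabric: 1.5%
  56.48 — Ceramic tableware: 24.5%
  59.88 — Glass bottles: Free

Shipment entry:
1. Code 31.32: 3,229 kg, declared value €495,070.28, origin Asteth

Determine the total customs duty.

€84,161.95

Line 1 (31.32, Asteth, 3,229 kg, €495,070.28):
Base rate for 31.32 is 17%.
Duty = €495,070.28 × 17% = €84,161.95.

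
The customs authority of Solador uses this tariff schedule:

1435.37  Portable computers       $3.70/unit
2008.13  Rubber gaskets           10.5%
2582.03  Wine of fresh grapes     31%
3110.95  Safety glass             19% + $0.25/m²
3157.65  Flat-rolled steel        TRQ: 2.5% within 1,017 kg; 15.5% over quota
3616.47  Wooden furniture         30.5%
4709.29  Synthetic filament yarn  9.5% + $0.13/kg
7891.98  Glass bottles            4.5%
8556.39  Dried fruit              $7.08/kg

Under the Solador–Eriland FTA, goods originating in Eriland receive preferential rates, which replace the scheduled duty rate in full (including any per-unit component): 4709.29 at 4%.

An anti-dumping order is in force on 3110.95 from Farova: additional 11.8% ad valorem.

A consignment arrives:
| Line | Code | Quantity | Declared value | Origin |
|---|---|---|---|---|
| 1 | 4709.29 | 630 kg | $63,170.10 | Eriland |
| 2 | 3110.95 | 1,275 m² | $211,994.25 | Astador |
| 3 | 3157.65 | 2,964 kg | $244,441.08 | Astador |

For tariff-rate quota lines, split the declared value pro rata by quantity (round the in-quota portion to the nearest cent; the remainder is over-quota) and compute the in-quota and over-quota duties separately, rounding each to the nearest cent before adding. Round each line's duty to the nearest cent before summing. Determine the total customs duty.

Line 1 (4709.29, Eriland, 630 kg, $63,170.10):
Base rate for 4709.29 is 9.5% + $0.13/kg.
Origin Eriland qualifies under the Solador–Eriland agreement and 4709.29 is covered: preferential rate 4% applies instead.
Duty = $63,170.10 × 4% = $2,526.80.
Line 2 (3110.95, Astador, 1,275 m², $211,994.25):
Base rate for 3110.95 is 19% + $0.25/m².
The additional-duty order on 3110.95 targets Farova, not Astador; it does not apply.
Duty = $211,994.25 × 19% + 1,275 × $0.25 = $40,597.66.
Line 3 (3157.65, Astador, 2,964 kg, $244,441.08):
Code 3157.65 is under a tariff-rate quota (threshold 1,017 kg). In-quota: 1,017 kg at 2.5%; over-quota: 1,947 kg at 15.5%.
Pro-rata value split: in-quota = $244,441.08 × 1,017/2,964 = $83,871.99; over-quota = $244,441.08 − $83,871.99 = $160,569.09.
In-quota duty = $83,871.99 × 2.5% = $2,096.80. Over-quota duty = $160,569.09 × 15.5% = $24,888.21.
Line duty = $2,096.80 + $24,888.21 = $26,985.01.
Total = $2,526.80 + $40,597.66 + $26,985.01 = $70,109.47.

$70,109.47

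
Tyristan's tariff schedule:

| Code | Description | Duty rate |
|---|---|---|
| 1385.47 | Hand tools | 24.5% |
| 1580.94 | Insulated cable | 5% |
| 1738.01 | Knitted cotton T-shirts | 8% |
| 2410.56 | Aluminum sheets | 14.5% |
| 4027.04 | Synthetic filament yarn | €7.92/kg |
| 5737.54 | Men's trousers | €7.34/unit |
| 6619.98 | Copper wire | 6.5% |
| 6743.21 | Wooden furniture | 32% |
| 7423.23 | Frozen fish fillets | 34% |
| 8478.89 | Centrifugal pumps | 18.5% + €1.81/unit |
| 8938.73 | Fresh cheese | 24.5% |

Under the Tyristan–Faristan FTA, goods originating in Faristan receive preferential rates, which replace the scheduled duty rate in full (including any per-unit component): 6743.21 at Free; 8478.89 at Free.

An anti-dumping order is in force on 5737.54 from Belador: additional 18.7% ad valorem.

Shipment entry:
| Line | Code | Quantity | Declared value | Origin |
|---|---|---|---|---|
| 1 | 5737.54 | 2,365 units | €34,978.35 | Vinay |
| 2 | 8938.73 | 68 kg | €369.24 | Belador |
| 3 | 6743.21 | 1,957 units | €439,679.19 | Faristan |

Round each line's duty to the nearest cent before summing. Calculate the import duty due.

€17,449.56

Line 1 (5737.54, Vinay, 2,365 units, €34,978.35):
Base rate for 5737.54 is €7.34/unit.
The additional-duty order on 5737.54 targets Belador, not Vinay; it does not apply.
Duty = 2,365 × €7.34 = €17,359.10.
Line 2 (8938.73, Belador, 68 kg, €369.24):
Base rate for 8938.73 is 24.5%.
Duty = €369.24 × 24.5% = €90.46.
Line 3 (6743.21, Faristan, 1,957 units, €439,679.19):
Base rate for 6743.21 is 32%.
Origin Faristan qualifies under the Tyristan–Faristan agreement and 6743.21 is covered: preferential rate Free applies instead.
Duty = €439,679.19 × 0% = €0.00.
Total = €17,359.10 + €90.46 + €0.00 = €17,449.56.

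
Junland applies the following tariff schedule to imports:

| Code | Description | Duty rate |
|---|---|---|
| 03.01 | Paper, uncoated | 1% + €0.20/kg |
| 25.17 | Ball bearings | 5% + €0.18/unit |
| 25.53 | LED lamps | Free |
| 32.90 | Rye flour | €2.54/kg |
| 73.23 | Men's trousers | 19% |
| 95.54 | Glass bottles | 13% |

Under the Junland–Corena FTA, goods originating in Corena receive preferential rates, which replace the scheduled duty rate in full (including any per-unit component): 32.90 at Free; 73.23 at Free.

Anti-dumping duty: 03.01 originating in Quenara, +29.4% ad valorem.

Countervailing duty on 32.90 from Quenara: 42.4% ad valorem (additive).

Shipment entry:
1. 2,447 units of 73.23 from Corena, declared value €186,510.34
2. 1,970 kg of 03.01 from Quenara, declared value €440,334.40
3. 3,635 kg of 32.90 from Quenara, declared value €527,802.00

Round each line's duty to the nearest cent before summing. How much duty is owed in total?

€367,276.61

Line 1 (73.23, Corena, 2,447 units, €186,510.34):
Base rate for 73.23 is 19%.
Origin Corena qualifies under the Junland–Corena agreement and 73.23 is covered: preferential rate Free applies instead.
Duty = €186,510.34 × 0% = €0.00.
Line 2 (03.01, Quenara, 1,970 kg, €440,334.40):
Base rate for 03.01 is 1% + €0.20/kg.
Additional duty on 03.01 from Quenara: +29.4%. Applied ad valorem rate: 1% + 29.4% = 30.4%.
Duty = €440,334.40 × 30.4% + 1,970 × €0.20 = €134,255.66.
Line 3 (32.90, Quenara, 3,635 kg, €527,802.00):
Base rate for 32.90 is €2.54/kg.
32.90 has an FTA preferential rate, but origin Quenara is not Corena; base rate stands.
Additional duty on 32.90 from Quenara: +42.4% ad valorem. Applied ad valorem rate = 42.4%.
Duty = €527,802.00 × 42.4% + 3,635 × €2.54 = €233,020.95.
Total = €0.00 + €134,255.66 + €233,020.95 = €367,276.61.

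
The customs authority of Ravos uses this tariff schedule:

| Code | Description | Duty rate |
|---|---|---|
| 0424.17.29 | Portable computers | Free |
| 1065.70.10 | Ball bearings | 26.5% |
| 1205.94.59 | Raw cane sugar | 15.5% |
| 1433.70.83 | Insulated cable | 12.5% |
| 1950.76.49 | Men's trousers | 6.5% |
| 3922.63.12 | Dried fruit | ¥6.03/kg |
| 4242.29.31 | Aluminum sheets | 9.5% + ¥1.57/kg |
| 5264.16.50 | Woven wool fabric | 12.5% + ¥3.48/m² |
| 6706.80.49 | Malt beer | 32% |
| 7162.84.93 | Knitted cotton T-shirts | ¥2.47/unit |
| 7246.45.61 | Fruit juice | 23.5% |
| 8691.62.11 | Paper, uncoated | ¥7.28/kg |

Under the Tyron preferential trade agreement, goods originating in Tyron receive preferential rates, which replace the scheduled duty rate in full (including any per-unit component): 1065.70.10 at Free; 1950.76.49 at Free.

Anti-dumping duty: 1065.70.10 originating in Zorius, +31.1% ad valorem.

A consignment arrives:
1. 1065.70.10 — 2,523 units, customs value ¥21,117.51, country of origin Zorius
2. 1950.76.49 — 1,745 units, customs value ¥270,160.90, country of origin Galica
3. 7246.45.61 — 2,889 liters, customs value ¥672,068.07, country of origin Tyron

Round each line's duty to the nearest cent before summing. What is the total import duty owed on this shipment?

¥187,660.15

Line 1 (1065.70.10, Zorius, 2,523 units, ¥21,117.51):
Base rate for 1065.70.10 is 26.5%.
1065.70.10 has an FTA preferential rate, but origin Zorius is not Tyron; base rate stands.
Additional duty on 1065.70.10 from Zorius: +31.1%. Applied ad valorem rate: 26.5% + 31.1% = 57.6%.
Duty = ¥21,117.51 × 57.6% = ¥12,163.69.
Line 2 (1950.76.49, Galica, 1,745 units, ¥270,160.90):
Base rate for 1950.76.49 is 6.5%.
1950.76.49 has an FTA preferential rate, but origin Galica is not Tyron; base rate stands.
Duty = ¥270,160.90 × 6.5% = ¥17,560.46.
Line 3 (7246.45.61, Tyron, 2,889 liters, ¥672,068.07):
Base rate for 7246.45.61 is 23.5%.
Origin Tyron is the FTA partner but 7246.45.61 is not on the preference list; base rate stands.
Duty = ¥672,068.07 × 23.5% = ¥157,936.00.
Total = ¥12,163.69 + ¥17,560.46 + ¥157,936.00 = ¥187,660.15.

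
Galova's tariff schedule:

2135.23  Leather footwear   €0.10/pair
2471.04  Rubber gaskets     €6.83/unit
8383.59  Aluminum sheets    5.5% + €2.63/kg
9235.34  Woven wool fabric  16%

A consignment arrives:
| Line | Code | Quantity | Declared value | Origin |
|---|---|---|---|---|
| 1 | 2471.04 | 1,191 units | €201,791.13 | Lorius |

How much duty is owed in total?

Line 1 (2471.04, Lorius, 1,191 units, €201,791.13):
Base rate for 2471.04 is €6.83/unit.
Duty = 1,191 × €6.83 = €8,134.53.

€8,134.53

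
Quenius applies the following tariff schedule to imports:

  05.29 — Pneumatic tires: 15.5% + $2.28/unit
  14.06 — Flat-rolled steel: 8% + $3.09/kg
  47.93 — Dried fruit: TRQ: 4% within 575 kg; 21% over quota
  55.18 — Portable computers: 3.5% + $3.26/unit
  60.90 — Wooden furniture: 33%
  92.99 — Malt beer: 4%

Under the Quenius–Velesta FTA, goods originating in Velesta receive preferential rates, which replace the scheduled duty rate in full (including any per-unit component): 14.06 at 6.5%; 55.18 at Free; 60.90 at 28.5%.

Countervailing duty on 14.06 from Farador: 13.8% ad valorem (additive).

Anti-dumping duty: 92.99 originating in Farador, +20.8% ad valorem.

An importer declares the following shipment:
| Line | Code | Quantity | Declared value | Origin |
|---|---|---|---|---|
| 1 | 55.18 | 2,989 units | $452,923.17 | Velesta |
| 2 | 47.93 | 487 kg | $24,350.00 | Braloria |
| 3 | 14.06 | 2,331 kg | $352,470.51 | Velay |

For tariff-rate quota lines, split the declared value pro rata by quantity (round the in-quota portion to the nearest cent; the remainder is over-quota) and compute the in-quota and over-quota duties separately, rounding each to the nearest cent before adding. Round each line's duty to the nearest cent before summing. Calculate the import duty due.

$36,374.43

Line 1 (55.18, Velesta, 2,989 units, $452,923.17):
Base rate for 55.18 is 3.5% + $3.26/unit.
Origin Velesta qualifies under the Quenius–Velesta agreement and 55.18 is covered: preferential rate Free applies instead.
Duty = $452,923.17 × 0% = $0.00.
Line 2 (47.93, Braloria, 487 kg, $24,350.00):
Code 47.93 is under a tariff-rate quota (threshold 575 kg). Quantity 487 kg is within the quota, so the in-quota rate 4% applies to the full value.
Duty = $24,350.00 × 4% = $974.00.
Line 3 (14.06, Velay, 2,331 kg, $352,470.51):
Base rate for 14.06 is 8% + $3.09/kg.
14.06 has an FTA preferential rate, but origin Velay is not Velesta; base rate stands.
The additional-duty order on 14.06 targets Farador, not Velay; it does not apply.
Duty = $352,470.51 × 8% + 2,331 × $3.09 = $35,400.43.
Total = $0.00 + $974.00 + $35,400.43 = $36,374.43.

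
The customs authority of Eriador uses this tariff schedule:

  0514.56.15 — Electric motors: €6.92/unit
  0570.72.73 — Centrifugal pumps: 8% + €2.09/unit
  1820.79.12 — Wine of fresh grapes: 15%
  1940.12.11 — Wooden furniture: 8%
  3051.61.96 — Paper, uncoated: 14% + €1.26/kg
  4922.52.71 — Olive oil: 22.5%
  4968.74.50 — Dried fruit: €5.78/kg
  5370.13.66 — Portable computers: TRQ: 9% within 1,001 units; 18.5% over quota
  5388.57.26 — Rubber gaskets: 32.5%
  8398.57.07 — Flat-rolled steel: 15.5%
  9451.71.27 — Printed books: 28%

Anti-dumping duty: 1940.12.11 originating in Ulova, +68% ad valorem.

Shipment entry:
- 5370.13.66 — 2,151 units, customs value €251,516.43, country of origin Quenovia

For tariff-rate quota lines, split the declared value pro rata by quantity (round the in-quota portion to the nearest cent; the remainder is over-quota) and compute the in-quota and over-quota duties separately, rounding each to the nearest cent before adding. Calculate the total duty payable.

Line 1 (5370.13.66, Quenovia, 2,151 units, €251,516.43):
Code 5370.13.66 is under a tariff-rate quota (threshold 1,001 units). In-quota: 1,001 units at 9%; over-quota: 1,150 units at 18.5%.
Pro-rata value split: in-quota = €251,516.43 × 1,001/2,151 = €117,046.93; over-quota = €251,516.43 − €117,046.93 = €134,469.50.
In-quota duty = €117,046.93 × 9% = €10,534.22. Over-quota duty = €134,469.50 × 18.5% = €24,876.86.
Line duty = €10,534.22 + €24,876.86 = €35,411.08.

€35,411.08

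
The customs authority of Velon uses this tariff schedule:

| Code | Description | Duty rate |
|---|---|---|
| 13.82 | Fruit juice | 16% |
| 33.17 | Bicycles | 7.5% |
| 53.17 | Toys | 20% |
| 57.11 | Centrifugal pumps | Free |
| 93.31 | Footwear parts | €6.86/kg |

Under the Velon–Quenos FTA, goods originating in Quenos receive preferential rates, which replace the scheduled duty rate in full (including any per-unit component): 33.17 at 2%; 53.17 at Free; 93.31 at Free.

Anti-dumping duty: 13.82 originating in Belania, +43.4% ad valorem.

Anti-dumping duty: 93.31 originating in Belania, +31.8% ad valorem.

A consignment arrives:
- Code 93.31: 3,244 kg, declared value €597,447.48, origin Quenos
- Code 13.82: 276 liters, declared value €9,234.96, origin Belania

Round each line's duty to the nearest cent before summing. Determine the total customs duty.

€5,485.57

Line 1 (93.31, Quenos, 3,244 kg, €597,447.48):
Base rate for 93.31 is €6.86/kg.
Origin Quenos qualifies under the Velon–Quenos agreement and 93.31 is covered: preferential rate Free applies instead.
The additional-duty order on 93.31 targets Belania, not Quenos; it does not apply.
Duty = €597,447.48 × 0% = €0.00.
Line 2 (13.82, Belania, 276 liters, €9,234.96):
Base rate for 13.82 is 16%.
Additional duty on 13.82 from Belania: +43.4%. Applied ad valorem rate: 16% + 43.4% = 59.4%.
Duty = €9,234.96 × 59.4% = €5,485.57.
Total = €0.00 + €5,485.57 = €5,485.57.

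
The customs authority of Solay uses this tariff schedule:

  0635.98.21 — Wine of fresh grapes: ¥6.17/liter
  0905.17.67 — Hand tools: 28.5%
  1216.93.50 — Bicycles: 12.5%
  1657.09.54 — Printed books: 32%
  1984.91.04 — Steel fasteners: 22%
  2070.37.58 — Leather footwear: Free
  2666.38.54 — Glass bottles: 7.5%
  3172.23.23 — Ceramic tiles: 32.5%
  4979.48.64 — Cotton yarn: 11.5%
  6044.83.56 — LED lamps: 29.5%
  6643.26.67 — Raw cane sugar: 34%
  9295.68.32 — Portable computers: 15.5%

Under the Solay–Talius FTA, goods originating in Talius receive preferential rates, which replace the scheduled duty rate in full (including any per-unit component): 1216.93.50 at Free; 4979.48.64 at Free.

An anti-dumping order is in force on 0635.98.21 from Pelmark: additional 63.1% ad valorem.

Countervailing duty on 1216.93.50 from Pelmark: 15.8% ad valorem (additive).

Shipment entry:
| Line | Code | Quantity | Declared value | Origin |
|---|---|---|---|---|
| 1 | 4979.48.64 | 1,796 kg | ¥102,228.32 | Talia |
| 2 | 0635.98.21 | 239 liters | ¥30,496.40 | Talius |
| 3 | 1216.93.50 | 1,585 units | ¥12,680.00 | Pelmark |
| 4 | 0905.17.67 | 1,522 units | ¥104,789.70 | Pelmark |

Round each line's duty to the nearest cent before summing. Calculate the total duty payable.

Line 1 (4979.48.64, Talia, 1,796 kg, ¥102,228.32):
Base rate for 4979.48.64 is 11.5%.
4979.48.64 has an FTA preferential rate, but origin Talia is not Talius; base rate stands.
Duty = ¥102,228.32 × 11.5% = ¥11,756.26.
Line 2 (0635.98.21, Talius, 239 liters, ¥30,496.40):
Base rate for 0635.98.21 is ¥6.17/liter.
Origin Talius is the FTA partner but 0635.98.21 is not on the preference list; base rate stands.
The additional-duty order on 0635.98.21 targets Pelmark, not Talius; it does not apply.
Duty = 239 × ¥6.17 = ¥1,474.63.
Line 3 (1216.93.50, Pelmark, 1,585 units, ¥12,680.00):
Base rate for 1216.93.50 is 12.5%.
1216.93.50 has an FTA preferential rate, but origin Pelmark is not Talius; base rate stands.
Additional duty on 1216.93.50 from Pelmark: +15.8%. Applied ad valorem rate: 12.5% + 15.8% = 28.3%.
Duty = ¥12,680.00 × 28.3% = ¥3,588.44.
Line 4 (0905.17.67, Pelmark, 1,522 units, ¥104,789.70):
Base rate for 0905.17.67 is 28.5%.
Duty = ¥104,789.70 × 28.5% = ¥29,865.06.
Total = ¥11,756.26 + ¥1,474.63 + ¥3,588.44 + ¥29,865.06 = ¥46,684.39.

¥46,684.39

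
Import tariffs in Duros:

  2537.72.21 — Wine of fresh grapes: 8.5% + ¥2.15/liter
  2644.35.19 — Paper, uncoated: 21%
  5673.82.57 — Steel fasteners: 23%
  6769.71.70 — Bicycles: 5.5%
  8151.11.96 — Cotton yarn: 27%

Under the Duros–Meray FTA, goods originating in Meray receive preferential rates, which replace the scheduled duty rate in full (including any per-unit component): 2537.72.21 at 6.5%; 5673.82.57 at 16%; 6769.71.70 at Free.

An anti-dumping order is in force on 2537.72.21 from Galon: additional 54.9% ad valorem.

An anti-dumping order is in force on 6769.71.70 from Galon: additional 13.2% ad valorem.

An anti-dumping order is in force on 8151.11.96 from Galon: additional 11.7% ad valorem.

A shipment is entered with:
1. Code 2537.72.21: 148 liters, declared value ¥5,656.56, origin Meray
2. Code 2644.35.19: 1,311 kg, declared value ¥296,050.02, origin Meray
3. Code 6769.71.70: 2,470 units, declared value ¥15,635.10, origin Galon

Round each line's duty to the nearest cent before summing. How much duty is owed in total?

Line 1 (2537.72.21, Meray, 148 liters, ¥5,656.56):
Base rate for 2537.72.21 is 8.5% + ¥2.15/liter.
Origin Meray qualifies under the Duros–Meray agreement and 2537.72.21 is covered: preferential rate 6.5% applies instead.
The additional-duty order on 2537.72.21 targets Galon, not Meray; it does not apply.
Duty = ¥5,656.56 × 6.5% = ¥367.68.
Line 2 (2644.35.19, Meray, 1,311 kg, ¥296,050.02):
Base rate for 2644.35.19 is 21%.
Origin Meray is the FTA partner but 2644.35.19 is not on the preference list; base rate stands.
Duty = ¥296,050.02 × 21% = ¥62,170.50.
Line 3 (6769.71.70, Galon, 2,470 units, ¥15,635.10):
Base rate for 6769.71.70 is 5.5%.
6769.71.70 has an FTA preferential rate, but origin Galon is not Meray; base rate stands.
Additional duty on 6769.71.70 from Galon: +13.2%. Applied ad valorem rate: 5.5% + 13.2% = 18.7%.
Duty = ¥15,635.10 × 18.7% = ¥2,923.76.
Total = ¥367.68 + ¥62,170.50 + ¥2,923.76 = ¥65,461.94.

¥65,461.94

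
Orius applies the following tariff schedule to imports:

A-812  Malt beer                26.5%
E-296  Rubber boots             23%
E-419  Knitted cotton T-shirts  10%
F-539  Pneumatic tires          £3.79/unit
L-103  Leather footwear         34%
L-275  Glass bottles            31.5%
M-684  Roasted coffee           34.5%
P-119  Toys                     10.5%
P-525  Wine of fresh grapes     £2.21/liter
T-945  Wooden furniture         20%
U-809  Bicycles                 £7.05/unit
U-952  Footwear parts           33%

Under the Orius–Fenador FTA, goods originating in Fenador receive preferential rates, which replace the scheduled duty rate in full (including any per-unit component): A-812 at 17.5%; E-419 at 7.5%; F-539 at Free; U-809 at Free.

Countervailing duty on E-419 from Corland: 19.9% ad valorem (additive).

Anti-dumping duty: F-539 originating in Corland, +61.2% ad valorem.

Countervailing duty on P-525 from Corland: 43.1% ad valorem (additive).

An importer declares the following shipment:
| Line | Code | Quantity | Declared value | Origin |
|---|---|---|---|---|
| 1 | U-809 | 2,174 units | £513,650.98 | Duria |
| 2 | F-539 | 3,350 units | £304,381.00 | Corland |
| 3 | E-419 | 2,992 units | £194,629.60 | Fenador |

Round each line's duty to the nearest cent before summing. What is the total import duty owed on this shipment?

£228,901.59

Line 1 (U-809, Duria, 2,174 units, £513,650.98):
Base rate for U-809 is £7.05/unit.
U-809 has an FTA preferential rate, but origin Duria is not Fenador; base rate stands.
Duty = 2,174 × £7.05 = £15,326.70.
Line 2 (F-539, Corland, 3,350 units, £304,381.00):
Base rate for F-539 is £3.79/unit.
F-539 has an FTA preferential rate, but origin Corland is not Fenador; base rate stands.
Additional duty on F-539 from Corland: +61.2% ad valorem. Applied ad valorem rate = 61.2%.
Duty = £304,381.00 × 61.2% + 3,350 × £3.79 = £198,977.67.
Line 3 (E-419, Fenador, 2,992 units, £194,629.60):
Base rate for E-419 is 10%.
Origin Fenador qualifies under the Orius–Fenador agreement and E-419 is covered: preferential rate 7.5% applies instead.
The additional-duty order on E-419 targets Corland, not Fenador; it does not apply.
Duty = £194,629.60 × 7.5% = £14,597.22.
Total = £15,326.70 + £198,977.67 + £14,597.22 = £228,901.59.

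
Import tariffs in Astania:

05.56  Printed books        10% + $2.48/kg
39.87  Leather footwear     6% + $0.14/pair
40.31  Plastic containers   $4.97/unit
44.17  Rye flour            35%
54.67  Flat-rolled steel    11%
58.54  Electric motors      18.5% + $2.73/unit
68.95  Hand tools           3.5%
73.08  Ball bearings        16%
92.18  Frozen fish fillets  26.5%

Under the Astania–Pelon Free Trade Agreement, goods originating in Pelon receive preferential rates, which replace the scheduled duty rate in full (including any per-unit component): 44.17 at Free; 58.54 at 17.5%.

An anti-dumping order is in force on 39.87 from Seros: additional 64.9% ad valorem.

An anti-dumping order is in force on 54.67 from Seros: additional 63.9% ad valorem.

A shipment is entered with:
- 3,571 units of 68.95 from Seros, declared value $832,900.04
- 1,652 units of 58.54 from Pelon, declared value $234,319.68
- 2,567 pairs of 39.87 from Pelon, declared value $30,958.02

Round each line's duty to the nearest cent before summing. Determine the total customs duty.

Line 1 (68.95, Seros, 3,571 units, $832,900.04):
Base rate for 68.95 is 3.5%.
Duty = $832,900.04 × 3.5% = $29,151.50.
Line 2 (58.54, Pelon, 1,652 units, $234,319.68):
Base rate for 58.54 is 18.5% + $2.73/unit.
Origin Pelon qualifies under the Astania–Pelon agreement and 58.54 is covered: preferential rate 17.5% applies instead.
Duty = $234,319.68 × 17.5% = $41,005.94.
Line 3 (39.87, Pelon, 2,567 pairs, $30,958.02):
Base rate for 39.87 is 6% + $0.14/pair.
Origin Pelon is the FTA partner but 39.87 is not on the preference list; base rate stands.
The additional-duty order on 39.87 targets Seros, not Pelon; it does not apply.
Duty = $30,958.02 × 6% + 2,567 × $0.14 = $2,216.86.
Total = $29,151.50 + $41,005.94 + $2,216.86 = $72,374.30.

$72,374.30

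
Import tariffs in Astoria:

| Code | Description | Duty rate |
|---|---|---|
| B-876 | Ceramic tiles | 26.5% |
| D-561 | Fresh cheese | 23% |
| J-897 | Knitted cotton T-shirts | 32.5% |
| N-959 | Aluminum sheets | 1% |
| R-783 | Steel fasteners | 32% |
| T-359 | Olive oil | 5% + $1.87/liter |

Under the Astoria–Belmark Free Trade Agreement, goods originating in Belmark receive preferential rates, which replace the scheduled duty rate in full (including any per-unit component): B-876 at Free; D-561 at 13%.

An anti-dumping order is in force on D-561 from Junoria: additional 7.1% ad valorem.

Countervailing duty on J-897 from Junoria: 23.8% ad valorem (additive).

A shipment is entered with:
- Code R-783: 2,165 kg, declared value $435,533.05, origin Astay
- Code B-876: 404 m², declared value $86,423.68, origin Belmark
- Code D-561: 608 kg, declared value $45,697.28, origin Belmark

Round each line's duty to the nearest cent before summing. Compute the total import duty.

Line 1 (R-783, Astay, 2,165 kg, $435,533.05):
Base rate for R-783 is 32%.
Duty = $435,533.05 × 32% = $139,370.58.
Line 2 (B-876, Belmark, 404 m², $86,423.68):
Base rate for B-876 is 26.5%.
Origin Belmark qualifies under the Astoria–Belmark agreement and B-876 is covered: preferential rate Free applies instead.
Duty = $86,423.68 × 0% = $0.00.
Line 3 (D-561, Belmark, 608 kg, $45,697.28):
Base rate for D-561 is 23%.
Origin Belmark qualifies under the Astoria–Belmark agreement and D-561 is covered: preferential rate 13% applies instead.
The additional-duty order on D-561 targets Junoria, not Belmark; it does not apply.
Duty = $45,697.28 × 13% = $5,940.65.
Total = $139,370.58 + $0.00 + $5,940.65 = $145,311.23.

$145,311.23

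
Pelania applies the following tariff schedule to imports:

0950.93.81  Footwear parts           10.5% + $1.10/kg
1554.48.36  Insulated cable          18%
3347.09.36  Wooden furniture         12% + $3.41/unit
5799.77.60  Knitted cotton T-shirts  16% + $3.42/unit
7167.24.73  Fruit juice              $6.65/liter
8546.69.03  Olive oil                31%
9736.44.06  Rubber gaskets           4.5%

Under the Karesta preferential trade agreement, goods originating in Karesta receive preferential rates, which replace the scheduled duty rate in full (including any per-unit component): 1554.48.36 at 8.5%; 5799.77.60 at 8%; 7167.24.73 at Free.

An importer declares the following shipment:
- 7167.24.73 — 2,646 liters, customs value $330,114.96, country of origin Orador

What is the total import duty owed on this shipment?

Line 1 (7167.24.73, Orador, 2,646 liters, $330,114.96):
Base rate for 7167.24.73 is $6.65/liter.
7167.24.73 has an FTA preferential rate, but origin Orador is not Karesta; base rate stands.
Duty = 2,646 × $6.65 = $17,595.90.

$17,595.90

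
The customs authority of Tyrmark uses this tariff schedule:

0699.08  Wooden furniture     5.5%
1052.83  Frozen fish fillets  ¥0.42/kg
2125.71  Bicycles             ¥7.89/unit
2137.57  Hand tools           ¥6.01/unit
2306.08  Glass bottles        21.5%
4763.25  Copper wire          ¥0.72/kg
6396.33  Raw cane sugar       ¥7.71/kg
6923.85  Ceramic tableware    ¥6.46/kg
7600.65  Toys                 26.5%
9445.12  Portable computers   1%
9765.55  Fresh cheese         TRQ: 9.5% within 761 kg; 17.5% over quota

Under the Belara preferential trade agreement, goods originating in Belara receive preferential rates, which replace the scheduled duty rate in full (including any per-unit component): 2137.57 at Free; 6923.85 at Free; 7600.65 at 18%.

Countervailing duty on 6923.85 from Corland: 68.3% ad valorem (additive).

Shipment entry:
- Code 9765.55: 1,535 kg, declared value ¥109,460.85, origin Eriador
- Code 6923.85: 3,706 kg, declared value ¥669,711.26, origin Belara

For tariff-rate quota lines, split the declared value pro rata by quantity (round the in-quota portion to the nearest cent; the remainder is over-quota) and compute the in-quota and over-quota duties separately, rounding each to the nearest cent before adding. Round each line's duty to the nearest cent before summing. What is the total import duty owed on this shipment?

¥14,814.30

Line 1 (9765.55, Eriador, 1,535 kg, ¥109,460.85):
Code 9765.55 is under a tariff-rate quota (threshold 761 kg). In-quota: 761 kg at 9.5%; over-quota: 774 kg at 17.5%.
Pro-rata value split: in-quota = ¥109,460.85 × 761/1,535 = ¥54,266.91; over-quota = ¥109,460.85 − ¥54,266.91 = ¥55,193.94.
In-quota duty = ¥54,266.91 × 9.5% = ¥5,155.36. Over-quota duty = ¥55,193.94 × 17.5% = ¥9,658.94.
Line duty = ¥5,155.36 + ¥9,658.94 = ¥14,814.30.
Line 2 (6923.85, Belara, 3,706 kg, ¥669,711.26):
Base rate for 6923.85 is ¥6.46/kg.
Origin Belara qualifies under the Tyrmark–Belara agreement and 6923.85 is covered: preferential rate Free applies instead.
The additional-duty order on 6923.85 targets Corland, not Belara; it does not apply.
Duty = ¥669,711.26 × 0% = ¥0.00.
Total = ¥14,814.30 + ¥0.00 = ¥14,814.30.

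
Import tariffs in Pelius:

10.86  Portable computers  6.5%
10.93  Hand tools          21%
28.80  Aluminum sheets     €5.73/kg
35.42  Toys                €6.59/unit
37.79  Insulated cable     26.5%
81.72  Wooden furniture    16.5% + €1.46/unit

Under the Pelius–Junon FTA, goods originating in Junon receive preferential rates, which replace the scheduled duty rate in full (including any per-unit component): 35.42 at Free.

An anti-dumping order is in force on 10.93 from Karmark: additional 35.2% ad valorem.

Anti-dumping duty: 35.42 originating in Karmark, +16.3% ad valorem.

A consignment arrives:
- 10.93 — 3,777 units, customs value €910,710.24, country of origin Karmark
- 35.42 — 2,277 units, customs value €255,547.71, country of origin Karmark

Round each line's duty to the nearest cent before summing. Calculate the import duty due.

€568,478.86

Line 1 (10.93, Karmark, 3,777 units, €910,710.24):
Base rate for 10.93 is 21%.
Additional duty on 10.93 from Karmark: +35.2%. Applied ad valorem rate: 21% + 35.2% = 56.2%.
Duty = €910,710.24 × 56.2% = €511,819.15.
Line 2 (35.42, Karmark, 2,277 units, €255,547.71):
Base rate for 35.42 is €6.59/unit.
35.42 has an FTA preferential rate, but origin Karmark is not Junon; base rate stands.
Additional duty on 35.42 from Karmark: +16.3% ad valorem. Applied ad valorem rate = 16.3%.
Duty = €255,547.71 × 16.3% + 2,277 × €6.59 = €56,659.71.
Total = €511,819.15 + €56,659.71 = €568,478.86.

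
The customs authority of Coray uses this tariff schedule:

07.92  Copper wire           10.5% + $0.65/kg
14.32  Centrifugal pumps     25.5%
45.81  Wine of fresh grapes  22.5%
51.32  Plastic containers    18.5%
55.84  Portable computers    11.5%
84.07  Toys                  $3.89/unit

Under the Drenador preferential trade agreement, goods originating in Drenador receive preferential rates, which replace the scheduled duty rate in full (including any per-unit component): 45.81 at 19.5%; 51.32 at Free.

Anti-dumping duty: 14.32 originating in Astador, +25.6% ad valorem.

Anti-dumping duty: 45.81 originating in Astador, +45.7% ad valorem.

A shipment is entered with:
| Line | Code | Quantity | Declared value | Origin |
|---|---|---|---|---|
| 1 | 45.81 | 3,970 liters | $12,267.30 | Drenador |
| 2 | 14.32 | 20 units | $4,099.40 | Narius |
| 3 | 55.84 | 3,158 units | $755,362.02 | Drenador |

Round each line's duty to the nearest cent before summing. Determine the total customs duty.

Line 1 (45.81, Drenador, 3,970 liters, $12,267.30):
Base rate for 45.81 is 22.5%.
Origin Drenador qualifies under the Coray–Drenador agreement and 45.81 is covered: preferential rate 19.5% applies instead.
The additional-duty order on 45.81 targets Astador, not Drenador; it does not apply.
Duty = $12,267.30 × 19.5% = $2,392.12.
Line 2 (14.32, Narius, 20 units, $4,099.40):
Base rate for 14.32 is 25.5%.
The additional-duty order on 14.32 targets Astador, not Narius; it does not apply.
Duty = $4,099.40 × 25.5% = $1,045.35.
Line 3 (55.84, Drenador, 3,158 units, $755,362.02):
Base rate for 55.84 is 11.5%.
Origin Drenador is the FTA partner but 55.84 is not on the preference list; base rate stands.
Duty = $755,362.02 × 11.5% = $86,866.63.
Total = $2,392.12 + $1,045.35 + $86,866.63 = $90,304.10.

$90,304.10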